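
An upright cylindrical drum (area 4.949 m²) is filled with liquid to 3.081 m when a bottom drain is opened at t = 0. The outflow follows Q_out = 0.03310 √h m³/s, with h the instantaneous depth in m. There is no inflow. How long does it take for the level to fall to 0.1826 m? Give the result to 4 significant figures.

Unsteady balance on liquid volume: A dh/dt = −0.03310 √h.
This is separable: 2 d(√h)/dt = −0.03310/A, so √h = √h₀ − (0.03310/(2A)) t.
t = 2A(√h₀ − √h)/0.03310 = 2·4.949·(√3.081 − √0.1826)/0.03310
  = 9.89800 × (1.75528 − 0.427317) / 0.03310 = 397.104 s.

397.1 s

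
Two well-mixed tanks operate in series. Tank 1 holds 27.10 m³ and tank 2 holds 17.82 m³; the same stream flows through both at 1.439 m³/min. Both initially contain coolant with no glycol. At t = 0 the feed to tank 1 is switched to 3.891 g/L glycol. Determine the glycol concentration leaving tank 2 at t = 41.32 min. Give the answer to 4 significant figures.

2.890 g/L

Species balance on tank i: dCᵢ/dt = (Cᵢ₋₁ − Cᵢ)/τᵢ with τᵢ = Vᵢ/Q.
τ₁ = 27.10/1.439 = 18.8325 min; τ₂ = 17.82/1.439 = 12.3836 min.
Solving the cascade with C₁(0)=C₂(0)=0 gives C₂(t) = C_in[1 − (τ₁ e^(−t/τ₁) − τ₂ e^(−t/τ₂))/(τ₁ − τ₂)].
At t = 41.32: e^(−t/τ₁) = 0.111461, e^(−t/τ₂) = 0.0355551.
C₂ = 3.891·[1 − (18.8325·0.111461 − 12.3836·0.0355551)/(6.44892)] = 3.891·0.742779 = 2.89015 g/L.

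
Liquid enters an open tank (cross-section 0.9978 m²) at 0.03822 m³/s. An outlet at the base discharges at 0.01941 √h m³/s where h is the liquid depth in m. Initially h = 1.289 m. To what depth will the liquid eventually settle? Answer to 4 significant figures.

Volume balance on the tank: A dh/dt = Q_in − 0.01941 √h. At steady state dh/dt = 0:
Q_in = 0.01941 √h_ss ⇒ √h_ss = 0.03822/0.01941 = 1.96909.
h_ss = 1.96909² = 3.87731 m. (Since h₀ = 1.289 m < h_ss, the level will rise toward this value.)

3.877 m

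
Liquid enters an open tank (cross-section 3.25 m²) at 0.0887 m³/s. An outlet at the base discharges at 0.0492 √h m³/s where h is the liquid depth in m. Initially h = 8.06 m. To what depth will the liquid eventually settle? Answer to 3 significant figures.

3.25 m

Volume balance on the tank: A dh/dt = Q_in − 0.0492 √h. At steady state dh/dt = 0:
Q_in = 0.0492 √h_ss ⇒ √h_ss = 0.0887/0.0492 = 1.8028.
h_ss = 1.8028² = 3.2503 m. (Since h₀ = 8.06 m > h_ss, the level will fall toward this value.)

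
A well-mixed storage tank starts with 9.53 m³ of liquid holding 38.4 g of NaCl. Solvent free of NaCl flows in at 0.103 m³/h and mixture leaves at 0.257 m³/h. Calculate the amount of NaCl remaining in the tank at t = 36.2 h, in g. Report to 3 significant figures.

Total volume: dV/dt = Q_in − Q_out = -0.15400 m³/h, so V(t) = 9.53 − 0.15400 t and V(36.2) = 3.9552 m³.
Species balance (pure solvent in): dm/dt = −Q_out · m/V(t).
Separate: dm/m = −Q_out dt/V(t) ⇒ ln(m/m₀) = −(Q_out/(Q_in−Q_out)) ln(V/V₀).
m = m₀ (V₀/V)^(Q_out/(Q_in−Q_out)) = 38.4 × (9.53/3.9552)^(-1.6688) = 8.8504 g.

8.85 g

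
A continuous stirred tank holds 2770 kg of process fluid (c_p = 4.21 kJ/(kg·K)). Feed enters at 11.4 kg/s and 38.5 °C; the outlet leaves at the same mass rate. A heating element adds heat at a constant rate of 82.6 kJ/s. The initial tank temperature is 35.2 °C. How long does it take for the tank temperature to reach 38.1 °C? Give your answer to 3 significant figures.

Unsteady energy balance on the tank contents: M c_p dT/dt = ṁ c_p (T_in − T) + 82.6.
τ = M/ṁ = 242.98 s; T_ss = T_in + Q̇/(ṁ c_p) = 40.221 °C.
T(t) = T_ss + (T₀ − T_ss) e^(−t/τ). Set T = 38.1:
e^(−t/τ) = (38.1 − 40.221)/(35.2 − 40.221) = 0.42243
t = −242.98 · ln(0.42243) = 209.38 s.

209 s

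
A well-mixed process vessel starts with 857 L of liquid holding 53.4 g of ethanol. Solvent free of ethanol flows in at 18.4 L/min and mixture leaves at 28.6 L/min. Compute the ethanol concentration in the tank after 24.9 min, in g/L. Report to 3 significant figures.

Total volume: dV/dt = Q_in − Q_out = -10.200 L/min, so V(t) = 857 − 10.200 t and V(24.9) = 603.02 L.
No ethanol enters, so dm/dt = −Q_out · (m/V).
dm/m = −Q_out dt/(V₀ − 10.200 t); integrating gives ln(m/m₀) = −(Q_out/(Q_in−Q_out)) ln(V/V₀).
m = m₀ (V₀/V)^(Q_out/(Q_in−Q_out)) = 53.4 × (857/603.02)^(-2.8039) = 19.931 g.
C = m/V = 19.931/603.02 = 0.033052 g/L.

0.0331 g/L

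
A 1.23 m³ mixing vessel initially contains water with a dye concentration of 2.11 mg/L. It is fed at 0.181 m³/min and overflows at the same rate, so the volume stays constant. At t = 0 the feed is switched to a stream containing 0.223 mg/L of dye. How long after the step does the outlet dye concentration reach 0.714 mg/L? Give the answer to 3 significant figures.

9.15 min

Species balance: V dC/dt = Q(C_in − C) ⇒ τ = V/Q = 6.7956 min.
C(t) = C_in + (C₀ − C_in) e^(−t/τ). Set C = 0.714 and solve for t:
e^(−t/τ) = (C − C_in)/(C₀ − C_in) = (0.714 − 0.223)/(2.11 − 0.223) = 0.26020
t = −τ ln(…) = 6.7956 × 1.3463 = 9.1489 min.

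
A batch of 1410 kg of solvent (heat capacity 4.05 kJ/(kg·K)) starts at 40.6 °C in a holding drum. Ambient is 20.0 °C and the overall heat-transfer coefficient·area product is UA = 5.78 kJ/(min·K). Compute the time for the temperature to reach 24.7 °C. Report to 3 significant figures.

M c_p dT/dt = −UA(T − T_amb).
τ = M c_p/UA = 987.98 min; T_ss = T_amb = 20.000 °C.
T(t) = T_ss + (T₀ − T_ss)e^(−t/τ); set T = 24.7:
t = −τ ln[(T − T_ss)/(T₀ − T_ss)] = −987.98 · ln(0.22816) = 1460.0 min.

1460 min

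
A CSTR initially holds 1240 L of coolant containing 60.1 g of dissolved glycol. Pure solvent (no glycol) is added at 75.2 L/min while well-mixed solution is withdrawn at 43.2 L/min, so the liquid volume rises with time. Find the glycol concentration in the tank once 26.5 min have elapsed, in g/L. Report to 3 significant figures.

0.0142 g/L

Let m(t) be the amount of glycol. Volume: V(t) = V₀ + (Q_in − Q_out) t = 1240 + 32.000 t; V(26.5) = 2088.0 L.
Solute balance: dm/dt = 0 − Q_out C = −Q_out m/V(t).
dm/m = −Q_out dt/(V₀ + 32.000 t); integrating gives ln(m/m₀) = −(Q_out/(Q_in−Q_out)) ln(V/V₀).
m = m₀ (V₀/V)^(Q_out/(Q_in−Q_out)) = 60.1 × (1240/2088.0)^(1.3500) = 29.741 g.
C = m/V = 29.741/2088.0 = 0.014244 g/L.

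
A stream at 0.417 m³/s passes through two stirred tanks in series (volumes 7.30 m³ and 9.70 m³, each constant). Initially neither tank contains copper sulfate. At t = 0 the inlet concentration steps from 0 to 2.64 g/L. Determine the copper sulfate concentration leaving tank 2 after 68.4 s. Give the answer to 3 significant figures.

Species balance on tank i: dCᵢ/dt = (Cᵢ₋₁ − Cᵢ)/τᵢ with τᵢ = Vᵢ/Q.
τ₁ = 7.30/0.417 = 17.506 s; τ₂ = 9.70/0.417 = 23.261 s.
Solving the cascade with C₁(0)=C₂(0)=0 gives C₂(t) = C_in[1 − (τ₁ e^(−t/τ₁) − τ₂ e^(−t/τ₂))/(τ₁ − τ₂)].
At t = 68.4: e^(−t/τ₁) = 0.020096, e^(−t/τ₂) = 0.052840.
C₂ = 2.64·[1 − (17.506·0.020096 − 23.261·0.052840)/(-5.7554)] = 2.64·0.84757 = 2.2376 g/L.

2.24 g/L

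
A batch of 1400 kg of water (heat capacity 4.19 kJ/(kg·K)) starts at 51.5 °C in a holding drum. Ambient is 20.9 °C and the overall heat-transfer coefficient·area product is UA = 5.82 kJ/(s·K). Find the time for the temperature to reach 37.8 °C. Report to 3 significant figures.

Energy balance: M c_p dT/dt = −UA(T − T_amb).
τ = M c_p/UA = 1007.9 s; T_ss = T_amb = 20.900 °C.
T(t) = T_ss + (T₀ − T_ss)e^(−t/τ); set T = 37.8:
t = −τ ln[(T − T_ss)/(T₀ − T_ss)] = −1007.9 · ln(0.55229) = 598.38 s.

598 s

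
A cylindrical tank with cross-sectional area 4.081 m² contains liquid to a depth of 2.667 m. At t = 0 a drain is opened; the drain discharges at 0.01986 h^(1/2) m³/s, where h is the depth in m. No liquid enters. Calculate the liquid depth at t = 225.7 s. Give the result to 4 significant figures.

Mass balance (ρ constant): A dh/dt = −0.01986 √h.
Separate and integrate: 2(√h − √h₀) = −(0.01986/A) t.
√h = √2.667 − 0.01986·225.7/(2·4.081) = 1.63310 − 0.549179 = 1.08392.
h = 1.08392² = 1.17487 m.

1.175 m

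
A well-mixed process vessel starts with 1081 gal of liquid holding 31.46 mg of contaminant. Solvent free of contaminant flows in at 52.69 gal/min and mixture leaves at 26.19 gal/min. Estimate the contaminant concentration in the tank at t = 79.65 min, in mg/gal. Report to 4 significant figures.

Total volume: dV/dt = Q_in − Q_out = 26.5000 gal/min, so V(t) = 1081 + 26.5000 t and V(79.65) = 3191.72 gal.
Species balance (pure solvent in): dm/dt = −Q_out · m/V(t).
Separate: dm/m = −Q_out dt/V(t) ⇒ ln(m/m₀) = −(Q_out/(Q_in−Q_out)) ln(V/V₀).
m = m₀ (V₀/V)^(Q_out/(Q_in−Q_out)) = 31.46 × (1081/3191.72)^(0.988302) = 10.7909 mg.
C = m/V = 10.7909/3191.72 = 0.00338091 mg/gal.

0.003381 mg/gal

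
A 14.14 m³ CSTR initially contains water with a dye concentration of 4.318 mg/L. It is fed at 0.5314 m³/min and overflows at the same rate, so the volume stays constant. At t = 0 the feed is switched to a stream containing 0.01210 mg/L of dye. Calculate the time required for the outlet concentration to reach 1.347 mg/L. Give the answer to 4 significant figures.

Transient balance on the dissolved component: V dC/dt = Q(C_in − C), so τ = V/Q = 26.6090 min.
C(t) = C_in + (C₀ − C_in) e^(−t/τ). Set C = 1.347 and solve for t:
e^(−t/τ) = (C − C_in)/(C₀ − C_in) = (1.347 − 0.01210)/(4.318 − 0.01210) = 0.310016
t = −τ ln(…) = 26.6090 × 1.17113 = 31.1625 min.

31.16 min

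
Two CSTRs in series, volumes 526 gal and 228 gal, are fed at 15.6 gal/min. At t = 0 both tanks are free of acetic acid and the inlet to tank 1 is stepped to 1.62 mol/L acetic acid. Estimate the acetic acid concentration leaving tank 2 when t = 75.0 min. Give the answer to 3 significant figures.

Species balance on tank i: dCᵢ/dt = (Cᵢ₋₁ − Cᵢ)/τᵢ with τᵢ = Vᵢ/Q.
τ₁ = 526/15.6 = 33.718 min; τ₂ = 228/15.6 = 14.615 min.
Tank 1: C₁ = C_in(1 − e^(−t/τ₁)). Tank 2 (τ₁ ≠ τ₂): C₂ = C_in[1 − (τ₁ e^(−t/τ₁) − τ₂ e^(−t/τ₂))/(τ₁ − τ₂)].
At t = 75.0: e^(−t/τ₁) = 0.10814, e^(−t/τ₂) = 0.0059072.
C₂ = 1.62·[1 − (33.718·0.10814 − 14.615·0.0059072)/(19.103)] = 1.62·0.81364 = 1.3181 mol/L.

1.32 mol/L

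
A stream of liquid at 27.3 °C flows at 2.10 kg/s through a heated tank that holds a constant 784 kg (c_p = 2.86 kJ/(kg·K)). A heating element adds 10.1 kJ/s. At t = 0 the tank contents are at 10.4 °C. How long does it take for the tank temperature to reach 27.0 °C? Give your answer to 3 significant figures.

M c_p dT/dt = ṁ c_p (T_in − T) + Q̇.
τ = M/ṁ = 373.33 s; T_ss = T_in + Q̇/(ṁ c_p) = 28.982 °C.
T(t) = T_ss + (T₀ − T_ss) e^(−t/τ). Set T = 27.0:
e^(−t/τ) = (27.0 − 28.982)/(10.4 − 28.982) = 0.10665
t = −373.33 · ln(0.10665) = 835.61 s.

836 s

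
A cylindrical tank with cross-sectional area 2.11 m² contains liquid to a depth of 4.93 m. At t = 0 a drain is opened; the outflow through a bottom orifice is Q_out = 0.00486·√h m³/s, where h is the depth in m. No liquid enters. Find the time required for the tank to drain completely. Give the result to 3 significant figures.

1930 s

A dh/dt = −Q_out = −0.00486 √h.
Separate and integrate: 2(√h − √h₀) = −(0.00486/A) t.
Set h = 0: 2√h₀ = (0.00486/A) t_empty ⇒ t_empty = 2A√h₀/0.00486.
t_empty = 2·2.11·√4.93/0.00486 = 4.2200·2.2204/0.00486 = 1928.0 s.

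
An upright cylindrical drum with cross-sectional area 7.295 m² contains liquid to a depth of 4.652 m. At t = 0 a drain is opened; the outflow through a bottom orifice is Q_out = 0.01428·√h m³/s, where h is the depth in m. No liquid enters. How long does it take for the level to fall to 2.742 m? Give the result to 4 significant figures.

511.8 s

Volume balance on the tank: A dh/dt = −0.01428 √h.
∫ h^(−1/2) dh = −(0.01428/A) ∫ dt, giving 2√h = 2√h₀ − (0.01428/A) t.
t = 2A(√h₀ − √h)/0.01428 = 2·7.295·(√4.652 − √2.742)/0.01428
  = 14.5900 × (2.15685 − 1.65590) / 0.01428 = 511.826 s.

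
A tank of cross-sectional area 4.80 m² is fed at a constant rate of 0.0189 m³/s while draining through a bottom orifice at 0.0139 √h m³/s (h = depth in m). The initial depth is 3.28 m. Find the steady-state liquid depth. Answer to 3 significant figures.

Level balance: A dh/dt = 0.0189 − 0.0139 √h. Setting dh/dt = 0:
Q_in = 0.0139 √h_ss ⇒ √h_ss = 0.0189/0.0139 = 1.3597.
h_ss = 1.3597² = 1.8488 m. (Since h₀ = 3.28 m > h_ss, the level will fall toward this value.)

1.85 m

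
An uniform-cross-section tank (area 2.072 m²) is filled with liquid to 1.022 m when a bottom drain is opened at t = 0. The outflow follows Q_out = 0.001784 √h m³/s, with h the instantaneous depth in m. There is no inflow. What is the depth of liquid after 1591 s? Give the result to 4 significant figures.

Unsteady balance on liquid volume: A dh/dt = −0.001784 √h.
Separate and integrate: 2(√h − √h₀) = −(0.001784/A) t.
√h = √1.022 − 0.001784·1591/(2·2.072) = 1.01094 − 0.684929 = 0.326012.
h = 0.326012² = 0.106284 m.

0.1063 m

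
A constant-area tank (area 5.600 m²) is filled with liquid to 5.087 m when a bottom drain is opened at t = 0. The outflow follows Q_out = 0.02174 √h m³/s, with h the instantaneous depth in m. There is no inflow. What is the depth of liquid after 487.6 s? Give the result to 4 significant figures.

1.713 m

With no inflow, A dh/dt = −0.02174 √h.
This is separable: 2 d(√h)/dt = −0.02174/A, so √h = √h₀ − (0.02174/(2A)) t.
√h = √5.087 − 0.02174·487.6/(2·5.600) = 2.25544 − 0.946466 = 1.30897.
h = 1.30897² = 1.71341 m.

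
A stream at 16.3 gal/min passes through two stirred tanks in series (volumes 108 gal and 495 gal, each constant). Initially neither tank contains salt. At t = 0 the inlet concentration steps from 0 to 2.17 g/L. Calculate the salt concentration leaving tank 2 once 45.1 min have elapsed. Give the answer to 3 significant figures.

Each tank obeys Vᵢ dCᵢ/dt = Q(Cᵢ₋₁ − Cᵢ), so τᵢ = Vᵢ/Q.
τ₁ = 108/16.3 = 6.6258 min; τ₂ = 495/16.3 = 30.368 min.
Tank 1: C₁ = C_in(1 − e^(−t/τ₁)). Tank 2 (τ₁ ≠ τ₂): C₂ = C_in[1 − (τ₁ e^(−t/τ₁) − τ₂ e^(−t/τ₂))/(τ₁ − τ₂)].
At t = 45.1: e^(−t/τ₁) = 0.0011063, e^(−t/τ₂) = 0.22648.
C₂ = 2.17·[1 − (6.6258·0.0011063 − 30.368·0.22648)/(-23.742)] = 2.17·0.71063 = 1.5421 g/L.

1.54 g/L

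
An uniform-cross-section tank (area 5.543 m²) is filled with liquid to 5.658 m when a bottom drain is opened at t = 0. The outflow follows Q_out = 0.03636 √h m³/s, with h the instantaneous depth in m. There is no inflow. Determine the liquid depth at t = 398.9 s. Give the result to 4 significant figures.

1.146 m

Accumulation of liquid (constant cross-section A): A dh/dt = −0.03636 √h.
∫ h^(−1/2) dh = −(0.03636/A) ∫ dt, giving 2√h = 2√h₀ − (0.03636/A) t.
√h = √5.658 − 0.03636·398.9/(2·5.543) = 2.37866 − 1.30832 = 1.07034.
h = 1.07034² = 1.14562 m.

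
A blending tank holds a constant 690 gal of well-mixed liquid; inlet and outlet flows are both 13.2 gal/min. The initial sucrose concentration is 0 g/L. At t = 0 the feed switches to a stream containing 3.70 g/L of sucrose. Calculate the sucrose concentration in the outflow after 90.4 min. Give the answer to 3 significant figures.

3.04 g/L

Mass balance on the solute (V constant): V dC/dt = Q(C_in − C).
So dC/dt = (C_in − C)/τ with τ = V/Q = 690/13.2 = 52.273 min.
C approaches C_in exponentially: C(t) = C_in + (C₀ − C_in) e^(−t/τ).
C(90.4) = 3.70 + (0 − 3.70)·e^(−90.4/52.273) = 3.70 + (-3.7000)·0.17739 = 3.0436 g/L.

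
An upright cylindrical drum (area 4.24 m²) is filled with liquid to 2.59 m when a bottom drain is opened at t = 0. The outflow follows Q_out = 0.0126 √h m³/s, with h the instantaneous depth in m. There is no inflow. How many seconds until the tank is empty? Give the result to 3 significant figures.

A dh/dt = −Q_out = −0.0126 √h.
∫ h^(−1/2) dh = −(0.0126/A) ∫ dt, giving 2√h = 2√h₀ − (0.0126/A) t.
Set h = 0: 2√h₀ = (0.0126/A) t_empty ⇒ t_empty = 2A√h₀/0.0126.
t_empty = 2·4.24·√2.59/0.0126 = 8.4800·1.6093/0.0126 = 1083.1 s.

1080 s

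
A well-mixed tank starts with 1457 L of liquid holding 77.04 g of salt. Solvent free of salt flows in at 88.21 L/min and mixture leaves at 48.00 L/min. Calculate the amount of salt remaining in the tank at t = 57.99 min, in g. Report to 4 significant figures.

Total volume: dV/dt = Q_in − Q_out = 40.2100 L/min, so V(t) = 1457 + 40.2100 t and V(57.99) = 3788.78 L.
Species balance (pure solvent in): dm/dt = −Q_out · m/V(t).
Separate: dm/m = −Q_out dt/V(t) ⇒ ln(m/m₀) = −(Q_out/(Q_in−Q_out)) ln(V/V₀).
m = m₀ (V₀/V)^(Q_out/(Q_in−Q_out)) = 77.04 × (1457/3788.78)^(1.19373) = 24.6190 g.

24.62 g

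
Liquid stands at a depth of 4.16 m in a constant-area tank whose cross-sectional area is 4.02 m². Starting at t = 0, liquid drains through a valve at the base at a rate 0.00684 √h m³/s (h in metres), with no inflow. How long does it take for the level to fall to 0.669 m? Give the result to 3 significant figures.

1440 s

A dh/dt = −Q_out = −0.00684 √h.
This is separable: 2 d(√h)/dt = −0.00684/A, so √h = √h₀ − (0.00684/(2A)) t.
t = 2A(√h₀ − √h)/0.00684 = 2·4.02·(√4.16 − √0.669)/0.00684
  = 8.0400 × (2.0396 − 0.81792) / 0.00684 = 1436.0 s.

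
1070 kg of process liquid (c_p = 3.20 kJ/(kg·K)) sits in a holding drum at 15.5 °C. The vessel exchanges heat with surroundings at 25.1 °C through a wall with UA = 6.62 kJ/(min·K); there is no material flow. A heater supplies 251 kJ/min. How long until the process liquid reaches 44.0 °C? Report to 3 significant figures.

Lumped-capacitance energy balance: M c_p dT/dt = UA(T_amb − T) + Q̇.
τ = M c_p/UA = 517.22 min; T_ss = T_amb + Q̇/UA = 25.1 + 251/6.62 = 63.015 °C.
T(t) = T_ss + (T₀ − T_ss)e^(−t/τ); set T = 44.0:
t = −τ ln[(T − T_ss)/(T₀ − T_ss)] = −517.22 · ln(0.40019) = 473.67 min.

474 min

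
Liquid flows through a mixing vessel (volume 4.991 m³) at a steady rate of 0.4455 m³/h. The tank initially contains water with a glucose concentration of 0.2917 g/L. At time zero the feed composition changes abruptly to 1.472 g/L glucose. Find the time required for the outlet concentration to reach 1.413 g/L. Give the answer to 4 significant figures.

33.56 h

Species balance: V dC/dt = Q(C_in − C) ⇒ τ = V/Q = 11.2031 h.
C(t) = C_in + (C₀ − C_in) e^(−t/τ). Set C = 1.413 and solve for t:
e^(−t/τ) = (C − C_in)/(C₀ − C_in) = (1.413 − 1.472)/(0.2917 − 1.472) = 0.0499873
t = −τ ln(…) = 11.2031 × 2.99599 = 33.5645 h.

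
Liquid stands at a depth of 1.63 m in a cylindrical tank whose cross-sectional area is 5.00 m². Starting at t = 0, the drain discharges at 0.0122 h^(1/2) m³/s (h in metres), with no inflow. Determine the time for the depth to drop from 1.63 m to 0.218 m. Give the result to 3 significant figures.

664 s

With no inflow, A dh/dt = −0.0122 √h.
∫ h^(−1/2) dh = −(0.0122/A) ∫ dt, giving 2√h = 2√h₀ − (0.0122/A) t.
t = 2A(√h₀ − √h)/0.0122 = 2·5.00·(√1.63 − √0.218)/0.0122
  = 10.000 × (1.2767 − 0.46690) / 0.0122 = 663.78 s.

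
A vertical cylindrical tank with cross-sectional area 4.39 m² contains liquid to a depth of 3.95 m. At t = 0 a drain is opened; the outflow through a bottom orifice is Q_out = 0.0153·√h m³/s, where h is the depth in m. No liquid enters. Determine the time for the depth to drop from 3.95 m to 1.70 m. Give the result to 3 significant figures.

A dh/dt = −Q_out = −0.0153 √h.
This is separable: 2 d(√h)/dt = −0.0153/A, so √h = √h₀ − (0.0153/(2A)) t.
t = 2A(√h₀ − √h)/0.0153 = 2·4.39·(√3.95 − √1.70)/0.0153
  = 8.7800 × (1.9875 − 1.3038) / 0.0153 = 392.30 s.

392 s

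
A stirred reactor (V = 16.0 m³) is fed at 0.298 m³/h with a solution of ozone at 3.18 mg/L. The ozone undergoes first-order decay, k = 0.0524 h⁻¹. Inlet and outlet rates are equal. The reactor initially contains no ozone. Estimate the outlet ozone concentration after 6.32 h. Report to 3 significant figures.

0.302 mg/L

Species balance: V dC/dt = Q C_in − Q C − k V C.
This is linear with rate a = Q/V + k = 0.071025 h⁻¹.
C_ss = Q C_in/(Q + kV) = 0.83390 mg/L; C(t) = C_ss + (C₀ − C_ss) e^(−a t).
C(6.32) = 0.83390 + (-0.83390)·e^(−0.071025·6.32) = 0.83390 + (-0.83390)·0.63834 = 0.30158 mg/L.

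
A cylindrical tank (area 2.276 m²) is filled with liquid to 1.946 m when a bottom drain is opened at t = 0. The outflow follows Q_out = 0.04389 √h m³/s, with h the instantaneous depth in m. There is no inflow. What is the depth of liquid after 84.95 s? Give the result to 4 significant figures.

0.3317 m

Mass balance (ρ constant): A dh/dt = −0.04389 √h.
Separate and integrate: 2(√h − √h₀) = −(0.04389/A) t.
√h = √1.946 − 0.04389·84.95/(2·2.276) = 1.39499 − 0.819081 = 0.575910.
h = 0.575910² = 0.331673 m.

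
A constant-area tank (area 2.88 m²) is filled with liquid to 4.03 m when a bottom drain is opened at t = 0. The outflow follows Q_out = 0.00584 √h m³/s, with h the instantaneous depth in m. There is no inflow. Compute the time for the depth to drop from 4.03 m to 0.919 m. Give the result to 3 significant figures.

1030 s

With no inflow, A dh/dt = −0.00584 √h.
∫ h^(−1/2) dh = −(0.00584/A) ∫ dt, giving 2√h = 2√h₀ − (0.00584/A) t.
t = 2A(√h₀ − √h)/0.00584 = 2·2.88·(√4.03 − √0.919)/0.00584
  = 5.7600 × (2.0075 − 0.95864) / 0.00584 = 1034.5 s.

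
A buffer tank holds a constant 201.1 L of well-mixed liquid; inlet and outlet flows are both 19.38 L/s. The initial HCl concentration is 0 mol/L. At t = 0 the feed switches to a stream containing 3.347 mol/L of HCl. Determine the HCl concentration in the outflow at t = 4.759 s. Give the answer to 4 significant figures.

1.231 mol/L

Unsteady species balance (constant V, well mixed): V dC/dt = Q(C_in − C).
Time constant τ = V/Q = 201.1/19.38 = 10.3767 s.
This is linear first-order; C(t) = C_in + (C₀ − C_in) e^(−t/τ).
C(4.759) = 3.347 + (0 − 3.347)·e^(−4.759/10.3767) = 3.347 + (-3.34700)·0.632152 = 1.23119 mol/L.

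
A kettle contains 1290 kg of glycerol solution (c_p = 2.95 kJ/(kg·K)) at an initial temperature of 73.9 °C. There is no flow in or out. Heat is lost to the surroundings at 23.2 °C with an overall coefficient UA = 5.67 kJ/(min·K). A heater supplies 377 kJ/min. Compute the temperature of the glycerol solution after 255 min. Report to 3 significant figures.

Heat balance on the well-mixed liquid: M c_p dT/dt = −UA(T − T_amb) + Q̇.
dT/dt = (T_ss − T)/τ with T_ss = T_amb + Q̇/UA = 23.2 + 377/5.67 = 89.690 °C, τ = M c_p/UA = 1290·2.95/5.67 = 671.16 min.
Integrating: T(t) = T_ss + (T₀ − T_ss) e^(−t/τ).
T(255) = 89.690 + (-15.790)·0.68390 = 78.891 °C.

78.9 °C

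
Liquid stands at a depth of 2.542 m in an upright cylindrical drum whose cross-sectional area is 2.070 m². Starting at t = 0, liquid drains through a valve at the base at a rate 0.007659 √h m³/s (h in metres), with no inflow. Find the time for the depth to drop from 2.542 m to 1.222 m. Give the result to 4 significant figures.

A dh/dt = −Q_out = −0.007659 √h.
Separate and integrate: 2(√h − √h₀) = −(0.007659/A) t.
t = 2A(√h₀ − √h)/0.007659 = 2·2.070·(√2.542 − √1.222)/0.007659
  = 4.14000 × (1.59437 − 1.10544) / 0.007659 = 264.283 s.

264.3 s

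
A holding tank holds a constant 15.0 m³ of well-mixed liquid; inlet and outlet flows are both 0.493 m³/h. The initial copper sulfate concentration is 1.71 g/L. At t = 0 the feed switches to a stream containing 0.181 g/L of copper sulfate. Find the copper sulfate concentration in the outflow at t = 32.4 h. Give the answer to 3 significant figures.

0.708 g/L

Species balance on the tank: V dC/dt = Q(C_in − C).
Rewrite as dC/dt + C/τ = C_in/τ, τ = V/Q = 30.426 h.
Solution: C(t) = C_in + (C₀ − C_in) e^(−t/τ).
C(32.4) = 0.181 + (1.71 − 0.181)·e^(−32.4/30.426) = 0.181 + (1.5290)·0.34477 = 0.70815 g/L.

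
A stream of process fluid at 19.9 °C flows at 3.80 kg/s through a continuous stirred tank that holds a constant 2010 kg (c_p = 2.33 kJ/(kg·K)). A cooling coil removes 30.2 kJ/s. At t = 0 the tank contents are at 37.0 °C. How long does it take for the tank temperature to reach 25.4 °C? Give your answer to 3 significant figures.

First-law balance (no shaft work): M c_p dT/dt = ṁ c_p (T_in − T) − 30.2.
τ = M/ṁ = 528.95 s; T_ss = T_in − Q̇/(ṁ c_p) = 16.489 °C.
T(t) = T_ss + (T₀ − T_ss) e^(−t/τ). Set T = 25.4:
e^(−t/τ) = (25.4 − 16.489)/(37.0 − 16.489) = 0.43445
t = −528.95 · ln(0.43445) = 440.97 s.

441 s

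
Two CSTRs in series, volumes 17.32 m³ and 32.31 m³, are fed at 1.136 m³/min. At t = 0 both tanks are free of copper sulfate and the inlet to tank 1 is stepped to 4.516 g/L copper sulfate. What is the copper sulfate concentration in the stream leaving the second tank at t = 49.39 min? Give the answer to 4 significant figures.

3.006 g/L

Each tank obeys Vᵢ dCᵢ/dt = Q(Cᵢ₋₁ − Cᵢ), so τᵢ = Vᵢ/Q.
τ₁ = 17.32/1.136 = 15.2465 min; τ₂ = 32.31/1.136 = 28.4419 min.
Solving the cascade with C₁(0)=C₂(0)=0 gives C₂(t) = C_in[1 − (τ₁ e^(−t/τ₁) − τ₂ e^(−t/τ₂))/(τ₁ − τ₂)].
At t = 49.39: e^(−t/τ₁) = 0.0391860, e^(−t/τ₂) = 0.176132.
C₂ = 4.516·[1 − (15.2465·0.0391860 − 28.4419·0.176132)/(-13.1954)] = 4.516·0.665636 = 3.00601 g/L.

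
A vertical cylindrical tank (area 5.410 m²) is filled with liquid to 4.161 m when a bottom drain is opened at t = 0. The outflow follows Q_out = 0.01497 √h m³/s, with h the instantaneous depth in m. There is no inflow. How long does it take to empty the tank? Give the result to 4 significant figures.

Volume balance on the tank: A dh/dt = −0.01497 √h.
Separate and integrate: 2(√h − √h₀) = −(0.01497/A) t.
Tank is empty when √h = 0: t_empty = 2A√h₀/0.01497.
t_empty = 2·5.410·√4.161/0.01497 = 10.8200·2.03985/0.01497 = 1474.36 s.

1474 s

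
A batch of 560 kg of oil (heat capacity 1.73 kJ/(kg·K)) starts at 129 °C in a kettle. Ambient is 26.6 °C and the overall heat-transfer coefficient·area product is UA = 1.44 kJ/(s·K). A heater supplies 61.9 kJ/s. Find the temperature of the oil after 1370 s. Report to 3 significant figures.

M c_p dT/dt = −UA(T − T_amb) + Q̇.
dT/dt = (T_ss − T)/τ with T_ss = T_amb + Q̇/UA = 26.6 + 61.9/1.44 = 69.586 °C, τ = M c_p/UA = 560·1.73/1.44 = 672.78 s.
T approaches T_ss exponentially: T(t) = T_ss + (T₀ − T_ss) e^(−t/τ).
T(1370) = 69.586 + (59.414)·0.13051 = 77.340 °C.

77.3 °C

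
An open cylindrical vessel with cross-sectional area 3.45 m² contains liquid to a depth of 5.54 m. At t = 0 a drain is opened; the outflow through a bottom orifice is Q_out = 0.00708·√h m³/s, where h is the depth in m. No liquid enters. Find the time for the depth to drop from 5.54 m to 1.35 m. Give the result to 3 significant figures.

1160 s

A dh/dt = −Q_out = −0.00708 √h.
Separate and integrate: 2(√h − √h₀) = −(0.00708/A) t.
t = 2A(√h₀ − √h)/0.00708 = 2·3.45·(√5.54 − √1.35)/0.00708
  = 6.9000 × (2.3537 − 1.1619) / 0.00708 = 1161.5 s.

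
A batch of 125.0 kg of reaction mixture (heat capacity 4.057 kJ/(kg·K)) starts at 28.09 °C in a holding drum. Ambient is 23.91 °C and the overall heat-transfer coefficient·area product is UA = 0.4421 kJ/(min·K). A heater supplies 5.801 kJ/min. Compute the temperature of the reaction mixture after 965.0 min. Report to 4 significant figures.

33.18 °C

Unsteady energy balance on the tank contents: M c_p dT/dt = −UA(T − T_amb) + Q̇.
dT/dt = (T_ss − T)/τ with T_ss = T_amb + Q̇/UA = 23.91 + 5.801/0.4421 = 37.0315 °C, τ = M c_p/UA = 125.0·4.057/0.4421 = 1147.08 min.
Integrating: T(t) = T_ss + (T₀ − T_ss) e^(−t/τ).
T(965.0) = 37.0315 + (-8.94147)·0.431165 = 33.1762 °C.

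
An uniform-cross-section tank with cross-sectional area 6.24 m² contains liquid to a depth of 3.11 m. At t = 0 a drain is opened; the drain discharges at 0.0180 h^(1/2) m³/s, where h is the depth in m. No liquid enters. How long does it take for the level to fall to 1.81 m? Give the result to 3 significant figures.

With no inflow, A dh/dt = −0.0180 √h.
This is separable: 2 d(√h)/dt = −0.0180/A, so √h = √h₀ − (0.0180/(2A)) t.
t = 2A(√h₀ − √h)/0.0180 = 2·6.24·(√3.11 − √1.81)/0.0180
  = 12.480 × (1.7635 − 1.3454) / 0.0180 = 289.92 s.

290 s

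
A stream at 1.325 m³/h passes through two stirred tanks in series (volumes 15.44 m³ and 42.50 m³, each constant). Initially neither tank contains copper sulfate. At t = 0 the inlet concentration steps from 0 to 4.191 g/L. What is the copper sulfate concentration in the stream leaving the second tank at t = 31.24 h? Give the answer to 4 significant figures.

1.869 g/L

Species balance on tank i: dCᵢ/dt = (Cᵢ₋₁ − Cᵢ)/τᵢ with τᵢ = Vᵢ/Q.
τ₁ = 15.44/1.325 = 11.6528 h; τ₂ = 42.50/1.325 = 32.0755 h.
Solving the cascade with C₁(0)=C₂(0)=0 gives C₂(t) = C_in[1 − (τ₁ e^(−t/τ₁) − τ₂ e^(−t/τ₂))/(τ₁ − τ₂)].
At t = 31.24: e^(−t/τ₁) = 0.0685019, e^(−t/τ₂) = 0.377588.
C₂ = 4.191·[1 − (11.6528·0.0685019 − 32.0755·0.377588)/(-20.4226)] = 4.191·0.446053 = 1.86941 g/L.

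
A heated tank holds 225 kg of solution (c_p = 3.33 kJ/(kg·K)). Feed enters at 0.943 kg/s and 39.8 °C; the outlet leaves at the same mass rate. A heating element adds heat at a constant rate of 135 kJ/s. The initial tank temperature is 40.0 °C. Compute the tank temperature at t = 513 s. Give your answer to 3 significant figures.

77.8 °C

Heat balance on the well-mixed liquid: M c_p dT/dt = ṁ c_p (T_in − T) + 135.
τ = M/ṁ = 238.60 s; T_ss = T_in + Q̇/(ṁ c_p) = 39.8 + 135/(0.943·3.33) = 82.791 °C.
Integrating: T(t) = T_ss + (T₀ − T_ss) e^(−t/τ).
T(513) = 82.791 + (-42.791)·e^(−513/238.60) = 82.791 + (-42.791)·0.11648 = 77.807 °C.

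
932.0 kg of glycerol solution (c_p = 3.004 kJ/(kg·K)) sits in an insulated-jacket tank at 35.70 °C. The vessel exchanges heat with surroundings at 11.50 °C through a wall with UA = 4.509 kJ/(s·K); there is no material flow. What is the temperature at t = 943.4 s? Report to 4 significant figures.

16.80 °C

Lumped-capacitance energy balance: M c_p dT/dt = UA(T_amb − T).
dT/dt = (T_ss − T)/τ with T_ss = T_amb = 11.5000 °C, τ = M c_p/UA = 932.0·3.004/4.509 = 620.920 s.
Solution: T(t) = T_ss + (T₀ − T_ss) e^(−t/τ).
T(943.4) = 11.5000 + (24.2000)·0.218852 = 16.7962 °C.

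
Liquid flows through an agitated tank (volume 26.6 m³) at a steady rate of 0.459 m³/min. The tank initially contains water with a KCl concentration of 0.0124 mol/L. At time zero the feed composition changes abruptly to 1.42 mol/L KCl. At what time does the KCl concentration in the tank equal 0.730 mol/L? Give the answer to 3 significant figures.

Accumulation = in − out for the solute gives V dC/dt = Q(C_in − C), so τ = V/Q = 57.952 min.
C(t) = C_in + (C₀ − C_in) e^(−t/τ). Set C = 0.730 and solve for t:
e^(−t/τ) = (C − C_in)/(C₀ − C_in) = (0.730 − 1.42)/(0.0124 − 1.42) = 0.49020
t = −τ ln(…) = 57.952 × 0.71295 = 41.317 min.

41.3 min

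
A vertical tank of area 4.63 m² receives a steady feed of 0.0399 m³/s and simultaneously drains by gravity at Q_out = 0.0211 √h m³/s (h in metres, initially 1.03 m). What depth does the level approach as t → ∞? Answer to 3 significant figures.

3.58 m

Level balance: A dh/dt = 0.0399 − 0.0211 √h. Setting dh/dt = 0:
Q_in = 0.0211 √h_ss ⇒ √h_ss = 0.0399/0.0211 = 1.8910.
h_ss = 1.8910² = 3.5759 m. (Since h₀ = 1.03 m < h_ss, the level will rise toward this value.)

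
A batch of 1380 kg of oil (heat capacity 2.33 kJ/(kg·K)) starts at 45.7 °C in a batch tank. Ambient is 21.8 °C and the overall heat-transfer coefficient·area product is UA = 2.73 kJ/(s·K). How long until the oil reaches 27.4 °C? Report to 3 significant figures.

1710 s

Lumped-capacitance energy balance: M c_p dT/dt = UA(T_amb − T).
τ = M c_p/UA = 1177.8 s; T_ss = T_amb = 21.800 °C.
T(t) = T_ss + (T₀ − T_ss)e^(−t/τ); set T = 27.4:
t = −τ ln[(T − T_ss)/(T₀ − T_ss)] = −1177.8 · ln(0.23431) = 1709.1 s.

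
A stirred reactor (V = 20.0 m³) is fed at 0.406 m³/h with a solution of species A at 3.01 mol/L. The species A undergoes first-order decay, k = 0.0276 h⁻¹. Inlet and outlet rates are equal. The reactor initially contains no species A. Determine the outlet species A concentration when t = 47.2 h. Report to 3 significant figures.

Species balance: V dC/dt = Q C_in − Q C − k V C.
This is linear with rate a = Q/V + k = 0.047900 h⁻¹.
C_ss = Q C_in/(Q + kV) = 1.2756 mol/L; C(t) = C_ss + (C₀ − C_ss) e^(−a t).
C(47.2) = 1.2756 + (-1.2756)·e^(−0.047900·47.2) = 1.2756 + (-1.2756)·0.10426 = 1.1426 mol/L.

1.14 mol/L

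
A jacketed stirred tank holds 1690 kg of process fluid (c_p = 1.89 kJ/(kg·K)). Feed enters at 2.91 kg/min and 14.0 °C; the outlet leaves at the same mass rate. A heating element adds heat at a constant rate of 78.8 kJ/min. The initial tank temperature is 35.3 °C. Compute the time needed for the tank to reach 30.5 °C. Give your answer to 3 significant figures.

677 min

Heat balance on the well-mixed liquid: M c_p dT/dt = ṁ c_p (T_in − T) + 78.8.
τ = M/ṁ = 580.76 min; T_ss = T_in + Q̇/(ṁ c_p) = 28.328 °C.
T(t) = T_ss + (T₀ − T_ss) e^(−t/τ). Set T = 30.5:
e^(−t/τ) = (30.5 − 28.328)/(35.3 − 28.328) = 0.31158
t = −580.76 · ln(0.31158) = 677.22 min.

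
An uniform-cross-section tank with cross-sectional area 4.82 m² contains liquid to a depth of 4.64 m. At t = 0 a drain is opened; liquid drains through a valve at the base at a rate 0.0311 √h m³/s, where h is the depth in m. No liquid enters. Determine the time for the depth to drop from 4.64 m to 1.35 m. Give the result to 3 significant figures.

308 s

Volume balance on the tank: A dh/dt = −0.0311 √h.
This is separable: 2 d(√h)/dt = −0.0311/A, so √h = √h₀ − (0.0311/(2A)) t.
t = 2A(√h₀ − √h)/0.0311 = 2·4.82·(√4.64 − √1.35)/0.0311
  = 9.6400 × (2.1541 − 1.1619) / 0.0311 = 307.54 s.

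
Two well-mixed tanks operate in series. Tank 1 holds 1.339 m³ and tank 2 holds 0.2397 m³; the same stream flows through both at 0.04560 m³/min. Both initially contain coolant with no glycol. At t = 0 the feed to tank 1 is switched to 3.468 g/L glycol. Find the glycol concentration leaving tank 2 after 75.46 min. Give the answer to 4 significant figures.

Each tank obeys Vᵢ dCᵢ/dt = Q(Cᵢ₋₁ − Cᵢ), so τᵢ = Vᵢ/Q.
τ₁ = 1.339/0.04560 = 29.3640 min; τ₂ = 0.2397/0.04560 = 5.25658 min.
Solving the cascade with C₁(0)=C₂(0)=0 gives C₂(t) = C_in[1 − (τ₁ e^(−t/τ₁) − τ₂ e^(−t/τ₂))/(τ₁ − τ₂)].
At t = 75.46: e^(−t/τ₁) = 0.0765501, e^(−t/τ₂) = 5.82845e-07.
C₂ = 3.468·[1 − (29.3640·0.0765501 − 5.25658·5.82845e-07)/(24.1075)] = 3.468·0.906758 = 3.14464 g/L.

3.145 g/L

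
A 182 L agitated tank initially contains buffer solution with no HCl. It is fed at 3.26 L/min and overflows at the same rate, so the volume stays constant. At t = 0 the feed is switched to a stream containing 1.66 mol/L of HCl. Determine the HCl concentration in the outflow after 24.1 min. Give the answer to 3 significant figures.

0.582 mol/L

Mass balance on the solute (V constant): V dC/dt = Q(C_in − C).
Time constant τ = V/Q = 182/3.26 = 55.828 min.
Integrating: C(t) = C_in + (C₀ − C_in) e^(−t/τ).
C(24.1) = 1.66 + (0 − 1.66)·e^(−24.1/55.828) = 1.66 + (-1.6600)·0.64942 = 0.58197 mol/L.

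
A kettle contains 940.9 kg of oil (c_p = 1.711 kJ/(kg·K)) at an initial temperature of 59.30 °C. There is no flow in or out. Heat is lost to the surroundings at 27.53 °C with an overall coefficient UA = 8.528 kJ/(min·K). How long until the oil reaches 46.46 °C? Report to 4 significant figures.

First-law balance (no shaft work): M c_p dT/dt = −UA(T − T_amb).
τ = M c_p/UA = 188.776 min; T_ss = T_amb = 27.5300 °C.
T(t) = T_ss + (T₀ − T_ss)e^(−t/τ); set T = 46.46:
t = −τ ln[(T − T_ss)/(T₀ − T_ss)] = −188.776 · ln(0.595845) = 97.7433 min.

97.74 min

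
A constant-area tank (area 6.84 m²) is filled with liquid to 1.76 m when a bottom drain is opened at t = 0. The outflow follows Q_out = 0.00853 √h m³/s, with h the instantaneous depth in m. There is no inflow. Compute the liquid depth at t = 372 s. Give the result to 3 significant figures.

1.20 m

With no inflow, A dh/dt = −0.00853 √h.
∫ h^(−1/2) dh = −(0.00853/A) ∫ dt, giving 2√h = 2√h₀ − (0.00853/A) t.
√h = √1.76 − 0.00853·372/(2·6.84) = 1.3266 − 0.23196 = 1.0947.
h = 1.0947² = 1.1984 m.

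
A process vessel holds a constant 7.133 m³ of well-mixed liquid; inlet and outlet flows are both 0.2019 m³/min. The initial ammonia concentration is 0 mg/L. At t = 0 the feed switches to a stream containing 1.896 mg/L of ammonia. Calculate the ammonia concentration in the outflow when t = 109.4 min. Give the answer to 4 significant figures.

1.810 mg/L

Transient balance on the dissolved component: V dC/dt = Q(C_in − C).
So dC/dt = (C_in − C)/τ with τ = V/Q = 7.133/0.2019 = 35.3294 min.
Integrating: C(t) = C_in + (C₀ − C_in) e^(−t/τ).
C(109.4) = 1.896 + (0 − 1.896)·e^(−109.4/35.3294) = 1.896 + (-1.89600)·0.0452038 = 1.81029 mg/L.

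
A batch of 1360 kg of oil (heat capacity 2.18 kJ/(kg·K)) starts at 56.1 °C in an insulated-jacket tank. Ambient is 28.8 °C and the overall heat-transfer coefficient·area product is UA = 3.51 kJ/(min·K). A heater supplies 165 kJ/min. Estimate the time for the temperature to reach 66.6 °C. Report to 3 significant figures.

643 min

Lumped-capacitance energy balance: M c_p dT/dt = UA(T_amb − T) + Q̇.
τ = M c_p/UA = 844.67 min; T_ss = T_amb + Q̇/UA = 28.8 + 165/3.51 = 75.809 °C.
T(t) = T_ss + (T₀ − T_ss)e^(−t/τ); set T = 66.6:
t = −τ ln[(T − T_ss)/(T₀ − T_ss)] = −844.67 · ln(0.46724) = 642.73 min.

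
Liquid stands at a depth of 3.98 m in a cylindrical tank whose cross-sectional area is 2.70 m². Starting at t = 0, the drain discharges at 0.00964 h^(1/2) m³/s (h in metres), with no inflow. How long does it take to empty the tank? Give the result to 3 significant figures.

1120 s

With no inflow, A dh/dt = −0.00964 √h.
Separate and integrate: 2(√h − √h₀) = −(0.00964/A) t.
Set h = 0: 2√h₀ = (0.00964/A) t_empty ⇒ t_empty = 2A√h₀/0.00964.
t_empty = 2·2.70·√3.98/0.00964 = 5.4000·1.9950/0.00964 = 1117.5 s.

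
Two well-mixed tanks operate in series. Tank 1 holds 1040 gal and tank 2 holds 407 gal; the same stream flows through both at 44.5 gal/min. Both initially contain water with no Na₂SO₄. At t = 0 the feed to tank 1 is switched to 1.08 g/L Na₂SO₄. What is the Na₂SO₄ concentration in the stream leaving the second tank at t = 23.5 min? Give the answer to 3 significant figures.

Species balance on tank i: dCᵢ/dt = (Cᵢ₋₁ − Cᵢ)/τᵢ with τᵢ = Vᵢ/Q.
τ₁ = 1040/44.5 = 23.371 min; τ₂ = 407/44.5 = 9.1461 min.
Tank 1: C₁ = C_in(1 − e^(−t/τ₁)). Tank 2 (τ₁ ≠ τ₂): C₂ = C_in[1 − (τ₁ e^(−t/τ₁) − τ₂ e^(−t/τ₂))/(τ₁ − τ₂)].
At t = 23.5: e^(−t/τ₁) = 0.36585, e^(−t/τ₂) = 0.076581.
C₂ = 1.08·[1 − (23.371·0.36585 − 9.1461·0.076581)/(14.225)] = 1.08·0.44816 = 0.48401 g/L.

0.484 g/L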